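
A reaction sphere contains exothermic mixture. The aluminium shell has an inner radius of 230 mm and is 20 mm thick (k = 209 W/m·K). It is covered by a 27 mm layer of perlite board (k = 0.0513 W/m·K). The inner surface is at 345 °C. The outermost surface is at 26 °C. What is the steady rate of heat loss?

Radial (spherical) resistances in series:
R_aluminium shell = (1/0.23 − 1/0.25)/(4π×209) = 1.324×10^-4 K/W
R_perlite board = (1/0.25 − 1/0.277)/(4π×0.0513) = 0.6048 K/W
R_total = 0.6049 K/W
Q = ΔT/R_total = 319/0.6049

Q ≈ 527 W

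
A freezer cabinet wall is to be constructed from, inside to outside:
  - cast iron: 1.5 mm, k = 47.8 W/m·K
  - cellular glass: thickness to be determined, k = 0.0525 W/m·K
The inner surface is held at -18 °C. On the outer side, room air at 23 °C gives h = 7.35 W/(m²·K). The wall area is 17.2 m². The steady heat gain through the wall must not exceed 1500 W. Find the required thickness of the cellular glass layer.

L ≈ 17.5 mm

Model the wall as resistances in series:
R_cast iron = L/(kA) = 0.0015/(47.8×17.2) = 1.824×10^-6 K/W
R_outer film = 1/(h_o·A) = 1/(7.35×17.2) = 0.00791 K/W
Sum of the known resistances R_other = 0.007912 K/W
Required total resistance R_tot = ΔT/Q_allow = 41/1500 = 0.02733 K/W
R_cellular glass = R_tot − R_other = 0.01942 K/W
L = R·k·A = 0.01942×0.0525×17.2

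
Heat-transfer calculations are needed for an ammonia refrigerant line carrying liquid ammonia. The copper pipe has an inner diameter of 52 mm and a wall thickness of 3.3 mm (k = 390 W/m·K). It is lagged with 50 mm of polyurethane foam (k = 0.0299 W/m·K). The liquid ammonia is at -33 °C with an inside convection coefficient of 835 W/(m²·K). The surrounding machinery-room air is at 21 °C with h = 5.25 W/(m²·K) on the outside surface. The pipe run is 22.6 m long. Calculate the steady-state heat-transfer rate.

Per-layer cylindrical resistances, series-summed:
R_inner film = 1/(h_i·2πr₁L) = 1/(835×2π×0.026×22.6) = 3.244×10^-4 K/W
R_copper pipe wall = ln(29.3/26)/(2π×390×22.6) = 2.158×10^-6 K/W
R_polyurethane foam = ln(79.3/29.3)/(2π×0.0299×22.6) = 0.2345 K/W
R_outer film = 1/(h_o·2πr_oL) = 1/(5.25×2π×0.0793×22.6) = 0.01692 K/W
R_total = 0.2517 K/W
Q = ΔT/R_total = 54/0.2517

Q ≈ 215 W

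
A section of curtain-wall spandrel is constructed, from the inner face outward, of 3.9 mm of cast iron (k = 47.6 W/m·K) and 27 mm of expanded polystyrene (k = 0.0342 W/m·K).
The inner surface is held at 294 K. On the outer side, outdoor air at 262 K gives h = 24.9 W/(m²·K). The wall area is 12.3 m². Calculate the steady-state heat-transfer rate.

Q ≈ 474 W

Thermal resistances in series:
R_cast iron = L/(kA) = 0.0039/(47.6×12.3) = 6.661×10^-6 K/W
R_expanded polystyrene = L/(kA) = 0.027/(0.0342×12.3) = 0.06418 K/W
R_outer film = 1/(h_o·A) = 1/(24.9×12.3) = 0.003265 K/W
R_total = 0.06746 K/W
Q = ΔT / R_total = 32 / 0.06746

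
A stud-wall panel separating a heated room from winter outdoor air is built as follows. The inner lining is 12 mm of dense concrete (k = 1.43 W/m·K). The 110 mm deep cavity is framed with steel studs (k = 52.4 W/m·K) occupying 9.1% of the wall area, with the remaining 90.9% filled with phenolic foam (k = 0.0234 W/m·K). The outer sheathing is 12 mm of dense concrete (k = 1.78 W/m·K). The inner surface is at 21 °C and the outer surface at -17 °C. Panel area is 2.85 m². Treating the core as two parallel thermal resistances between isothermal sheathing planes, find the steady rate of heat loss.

Q ≈ 2840 W

Sheathing layers in series; stud and cavity paths in parallel between them.
R_inner = 0.012/(1.43×2.85) = 0.002944 K/W
R_stud  = 0.11/(52.4×0.091×2.85) = 0.008094 K/W
R_cav   = 0.11/(0.0234×0.909×2.85) = 1.815 K/W
1/R_core = 1/R_stud + 1/R_cav → R_core = 0.008058 K/W
R_outer = 0.012/(1.78×2.85) = 0.002365 K/W
R_total = 0.01337 K/W
Q = ΔT/R_total = 38/0.01337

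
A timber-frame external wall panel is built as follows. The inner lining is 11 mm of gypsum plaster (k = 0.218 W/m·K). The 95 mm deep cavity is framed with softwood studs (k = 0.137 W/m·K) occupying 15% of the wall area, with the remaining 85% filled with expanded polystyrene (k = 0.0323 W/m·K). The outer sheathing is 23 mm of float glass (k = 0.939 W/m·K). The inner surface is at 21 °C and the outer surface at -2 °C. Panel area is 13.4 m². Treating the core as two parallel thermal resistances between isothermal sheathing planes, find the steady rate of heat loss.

Q ≈ 150 W

Sheathing layers in series; stud and cavity paths in parallel between them.
R_inner = 0.011/(0.218×13.4) = 0.003766 K/W
R_stud  = 0.095/(0.137×0.15×13.4) = 0.345 K/W
R_cav   = 0.095/(0.0323×0.85×13.4) = 0.2582 K/W
1/R_core = 1/R_stud + 1/R_cav → R_core = 0.1477 K/W
R_outer = 0.023/(0.939×13.4) = 0.001828 K/W
R_total = 0.1533 K/W
Q = ΔT/R_total = 23/0.1533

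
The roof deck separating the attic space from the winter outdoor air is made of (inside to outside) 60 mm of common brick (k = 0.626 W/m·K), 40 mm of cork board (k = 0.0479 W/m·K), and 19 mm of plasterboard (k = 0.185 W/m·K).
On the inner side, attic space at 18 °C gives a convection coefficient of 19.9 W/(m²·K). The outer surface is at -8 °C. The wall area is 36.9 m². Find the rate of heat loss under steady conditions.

Series thermal resistances:
R_inner film = 1/(h_i·A) = 1/(19.9×36.9) = 0.001362 K/W
R_common brick = L/(kA) = 0.06/(0.626×36.9) = 0.002597 K/W
R_cork board = L/(kA) = 0.04/(0.0479×36.9) = 0.02263 K/W
R_plasterboard = L/(kA) = 0.019/(0.185×36.9) = 0.002783 K/W
R_total = 0.02937 K/W
Q = ΔT / R_total = 26 / 0.02937

Q ≈ 885 W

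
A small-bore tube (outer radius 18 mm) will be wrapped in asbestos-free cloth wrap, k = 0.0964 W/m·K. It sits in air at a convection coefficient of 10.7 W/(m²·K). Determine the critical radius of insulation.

r_cr ≈ 9.01 mm

For a cylinder r_cr = k/h = 0.0964/10.7
r_cr = 9.01 mm; since the bare radius (18 mm) is above r_cr, any added insulation will reduce heat loss.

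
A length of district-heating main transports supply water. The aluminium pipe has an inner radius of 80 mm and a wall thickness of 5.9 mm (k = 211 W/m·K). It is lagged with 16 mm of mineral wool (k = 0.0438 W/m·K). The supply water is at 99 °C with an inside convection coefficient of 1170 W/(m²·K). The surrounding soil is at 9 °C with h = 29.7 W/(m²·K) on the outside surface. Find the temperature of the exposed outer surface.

Per-layer cylindrical resistances, series-summed:
R_inner film = 1/(h_i·2πr₁L) = 1/(1170×2π×0.08×1) = 0.0017 K/W
R_aluminium pipe wall = ln(85.9/80)/(2π×211×1) = 5.367×10^-5 K/W
R_mineral wool = ln(101.9/85.9)/(2π×0.0438×1) = 0.6207 K/W
R_outer film = 1/(h_o·2πr_oL) = 1/(29.7×2π×0.1019×1) = 0.05259 K/W
R_total = 0.675 K/W
Q = ΔT/R_total = 90/0.675
Q = 133 W/m
T_interface = T_inner − Q·ΣR(inner→interface) = 99 − 133×0.6224

T ≈ 16 °C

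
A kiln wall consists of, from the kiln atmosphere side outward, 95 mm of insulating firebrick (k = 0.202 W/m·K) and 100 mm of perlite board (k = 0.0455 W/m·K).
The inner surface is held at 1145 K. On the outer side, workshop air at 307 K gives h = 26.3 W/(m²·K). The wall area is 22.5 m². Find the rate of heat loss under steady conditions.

Series thermal resistances:
R_insulating firebrick = L/(kA) = 0.095/(0.202×22.5) = 0.0209 K/W
R_perlite board = L/(kA) = 0.1/(0.0455×22.5) = 0.09768 K/W
R_outer film = 1/(h_o·A) = 1/(26.3×22.5) = 0.00169 K/W
R_total = 0.1203 K/W
Q = ΔT / R_total = 838 / 0.1203

Q ≈ 6970 W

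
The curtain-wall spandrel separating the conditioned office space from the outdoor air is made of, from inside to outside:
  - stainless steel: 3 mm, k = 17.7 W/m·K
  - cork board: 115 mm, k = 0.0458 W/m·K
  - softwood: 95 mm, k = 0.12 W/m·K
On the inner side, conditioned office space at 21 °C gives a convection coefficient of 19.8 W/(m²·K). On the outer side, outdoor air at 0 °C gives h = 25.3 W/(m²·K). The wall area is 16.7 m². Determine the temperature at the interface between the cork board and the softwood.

T ≈ 5.14 °C

Thermal resistances in series:
R_inner film = 1/(h_i·A) = 1/(19.8×16.7) = 0.003024 K/W
R_stainless steel = L/(kA) = 0.003/(17.7×16.7) = 1.015×10^-5 K/W
R_cork board = L/(kA) = 0.115/(0.0458×16.7) = 0.1504 K/W
R_softwood = L/(kA) = 0.095/(0.12×16.7) = 0.04741 K/W
R_outer film = 1/(h_o·A) = 1/(25.3×16.7) = 0.002367 K/W
R_total = 0.2032 K/W;  Q = ΔT/R_total = 21/0.2032 = 103.4 W
T_interface = T_inner − Q·ΣR(inner→interface) = 21 − 103×0.1534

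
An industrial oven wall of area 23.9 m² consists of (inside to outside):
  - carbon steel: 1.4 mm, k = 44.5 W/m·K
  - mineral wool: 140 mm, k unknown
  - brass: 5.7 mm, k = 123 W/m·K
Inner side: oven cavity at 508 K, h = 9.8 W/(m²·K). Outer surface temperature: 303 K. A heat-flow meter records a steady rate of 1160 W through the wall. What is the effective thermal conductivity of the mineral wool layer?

Thermal resistances in series:
R_inner film = 1/(h_i·A) = 1/(9.8×23.9) = 0.004269 K/W
R_carbon steel = L/(kA) = 0.0014/(44.5×23.9) = 1.316×10^-6 K/W
R_brass = L/(kA) = 0.0057/(123×23.9) = 1.939×10^-6 K/W
Sum of known resistances R_other = 0.004273 K/W
Total R = ΔT/Q = 205/1160 = 0.1767 K/W
R_mineral wool = R_total − R_other = 0.1725 K/W
k = L/(R·A) = 0.14/(0.1725×23.9)

k ≈ 0.034 W/(m·K)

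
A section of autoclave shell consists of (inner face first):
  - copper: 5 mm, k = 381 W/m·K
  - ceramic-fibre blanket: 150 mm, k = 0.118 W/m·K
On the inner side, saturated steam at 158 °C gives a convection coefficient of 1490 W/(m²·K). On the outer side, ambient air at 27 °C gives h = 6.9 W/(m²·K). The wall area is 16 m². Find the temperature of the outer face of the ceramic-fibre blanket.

Using the resistance-network approach (series):
R_inner film = 1/(h_i·A) = 1/(1490×16) = 4.195×10^-5 K/W
R_copper = L/(kA) = 0.005/(381×16) = 8.202×10^-7 K/W
R_ceramic-fibre blanket = L/(kA) = 0.15/(0.118×16) = 0.07945 K/W
R_outer film = 1/(h_o·A) = 1/(6.9×16) = 0.009058 K/W
R_total = 0.08855 K/W;  Q = ΔT/R_total = 131/0.08855 = 1479 W
T_interface = T_inner − Q·ΣR(inner→interface) = 158 − 1480×0.07949

T ≈ 40.4 °C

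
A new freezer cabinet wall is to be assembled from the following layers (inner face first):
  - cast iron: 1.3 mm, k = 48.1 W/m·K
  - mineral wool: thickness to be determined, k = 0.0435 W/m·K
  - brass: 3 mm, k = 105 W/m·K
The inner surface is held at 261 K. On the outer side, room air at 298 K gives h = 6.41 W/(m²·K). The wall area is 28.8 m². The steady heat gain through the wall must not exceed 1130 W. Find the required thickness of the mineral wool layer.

Thermal resistances in series:
R_cast iron = L/(kA) = 0.0013/(48.1×28.8) = 9.384×10^-7 K/W
R_brass = L/(kA) = 0.003/(105×28.8) = 9.921×10^-7 K/W
R_outer film = 1/(h_o·A) = 1/(6.41×28.8) = 0.005417 K/W
Sum of the known resistances R_other = 0.005419 K/W
Required total resistance R_tot = ΔT/Q_allow = 37/1130 = 0.03274 K/W
R_mineral wool = R_tot − R_other = 0.02732 K/W
L = R·k·A = 0.02732×0.0435×28.8

L ≈ 34.2 mm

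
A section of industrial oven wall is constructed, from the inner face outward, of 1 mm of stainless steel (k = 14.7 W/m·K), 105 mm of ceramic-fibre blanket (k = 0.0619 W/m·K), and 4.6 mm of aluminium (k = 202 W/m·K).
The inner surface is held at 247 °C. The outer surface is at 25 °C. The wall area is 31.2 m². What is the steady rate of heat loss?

Treating each layer as a thermal resistance in series:
R_stainless steel = L/(kA) = 0.001/(14.7×31.2) = 2.18×10^-6 K/W
R_ceramic-fibre blanket = L/(kA) = 0.105/(0.0619×31.2) = 0.05437 K/W
R_aluminium = L/(kA) = 0.0046/(202×31.2) = 7.299×10^-7 K/W
R_total = 0.05437 K/W
Q = ΔT / R_total = 222 / 0.05437

Q ≈ 4080 W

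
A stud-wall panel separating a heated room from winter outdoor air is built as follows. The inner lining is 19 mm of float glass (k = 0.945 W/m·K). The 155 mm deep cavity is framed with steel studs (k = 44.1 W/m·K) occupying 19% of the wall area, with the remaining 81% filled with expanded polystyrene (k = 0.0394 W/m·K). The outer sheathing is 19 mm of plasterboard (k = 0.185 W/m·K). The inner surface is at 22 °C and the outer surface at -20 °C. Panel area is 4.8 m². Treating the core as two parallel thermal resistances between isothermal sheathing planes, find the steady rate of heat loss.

Sheathing layers in series; stud and cavity paths in parallel between them.
R_inner = 0.019/(0.945×4.8) = 0.004189 K/W
R_stud  = 0.155/(44.1×0.19×4.8) = 0.003854 K/W
R_cav   = 0.155/(0.0394×0.81×4.8) = 1.012 K/W
1/R_core = 1/R_stud + 1/R_cav → R_core = 0.003839 K/W
R_outer = 0.019/(0.185×4.8) = 0.0214 K/W
R_total = 0.02942 K/W
Q = ΔT/R_total = 42/0.02942

Q ≈ 1430 W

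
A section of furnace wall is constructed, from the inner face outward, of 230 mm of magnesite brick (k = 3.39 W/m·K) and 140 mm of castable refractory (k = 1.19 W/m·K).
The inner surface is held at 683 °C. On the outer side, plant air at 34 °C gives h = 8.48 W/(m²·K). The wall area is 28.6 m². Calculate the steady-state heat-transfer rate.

Q ≈ 61200 W

Thermal resistances in series:
R_magnesite brick = L/(kA) = 0.23/(3.39×28.6) = 0.002372 K/W
R_castable refractory = L/(kA) = 0.14/(1.19×28.6) = 0.004114 K/W
R_outer film = 1/(h_o·A) = 1/(8.48×28.6) = 0.004123 K/W
R_total = 0.01061 K/W
Q = ΔT / R_total = 649 / 0.01061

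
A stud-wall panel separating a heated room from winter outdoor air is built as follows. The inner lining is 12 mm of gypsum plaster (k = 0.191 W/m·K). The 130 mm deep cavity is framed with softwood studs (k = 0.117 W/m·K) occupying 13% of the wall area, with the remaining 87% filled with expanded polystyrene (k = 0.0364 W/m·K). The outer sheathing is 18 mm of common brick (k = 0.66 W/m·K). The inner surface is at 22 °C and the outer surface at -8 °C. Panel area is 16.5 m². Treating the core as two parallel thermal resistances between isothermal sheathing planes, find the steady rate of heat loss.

Sheathing layers in series; stud and cavity paths in parallel between them.
R_inner = 0.012/(0.191×16.5) = 0.003808 K/W
R_stud  = 0.13/(0.117×0.13×16.5) = 0.518 K/W
R_cav   = 0.13/(0.0364×0.87×16.5) = 0.2488 K/W
1/R_core = 1/R_stud + 1/R_cav → R_core = 0.1681 K/W
R_outer = 0.018/(0.66×16.5) = 0.001653 K/W
R_total = 0.1735 K/W
Q = ΔT/R_total = 30/0.1735

Q ≈ 173 W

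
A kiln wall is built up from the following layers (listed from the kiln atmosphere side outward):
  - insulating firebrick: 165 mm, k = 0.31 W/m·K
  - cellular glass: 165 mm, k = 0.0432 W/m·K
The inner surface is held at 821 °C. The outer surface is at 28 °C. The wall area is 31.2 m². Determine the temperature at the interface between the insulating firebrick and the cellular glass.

T ≈ 724 °C

Model the wall as resistances in series:
R_insulating firebrick = L/(kA) = 0.165/(0.31×31.2) = 0.01706 K/W
R_cellular glass = L/(kA) = 0.165/(0.0432×31.2) = 0.1224 K/W
R_total = 0.1395 K/W;  Q = ΔT/R_total = 793/0.1395 = 5685 W
T_interface = T_inner − Q·ΣR(inner→interface) = 821 − 5690×0.01706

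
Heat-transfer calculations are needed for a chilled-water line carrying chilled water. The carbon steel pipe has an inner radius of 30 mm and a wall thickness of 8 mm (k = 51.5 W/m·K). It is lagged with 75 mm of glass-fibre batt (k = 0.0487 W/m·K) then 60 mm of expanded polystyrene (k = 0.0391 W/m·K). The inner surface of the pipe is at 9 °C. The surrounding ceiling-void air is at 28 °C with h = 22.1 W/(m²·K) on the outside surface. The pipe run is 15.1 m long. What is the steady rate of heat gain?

Q ≈ 53.8 W

Per-layer cylindrical resistances, series-summed:
R_carbon steel pipe wall = ln(38/30)/(2π×51.5×15.1) = 4.838×10^-5 K/W
R_glass-fibre batt = ln(113/38)/(2π×0.0487×15.1) = 0.2359 K/W
R_expanded polystyrene = ln(173/113)/(2π×0.0391×15.1) = 0.1148 K/W
R_outer film = 1/(h_o·2πr_oL) = 1/(22.1×2π×0.173×15.1) = 0.002757 K/W
R_total = 0.3535 K/W
Q = ΔT/R_total = 19/0.3535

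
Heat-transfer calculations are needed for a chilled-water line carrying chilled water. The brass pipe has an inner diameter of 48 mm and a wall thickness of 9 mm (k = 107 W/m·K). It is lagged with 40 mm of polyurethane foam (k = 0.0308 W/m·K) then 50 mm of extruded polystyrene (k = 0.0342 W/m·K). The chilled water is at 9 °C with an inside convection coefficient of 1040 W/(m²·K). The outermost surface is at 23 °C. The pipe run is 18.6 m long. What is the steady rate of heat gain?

Q ≈ 39.8 W

Radial resistances (cylindrical: R_cond = ln(r_o/r_i)/(2πkL), R_conv = 1/(h·2πrL)):
R_inner film = 1/(h_i·2πr₁L) = 1/(1040×2π×0.024×18.6) = 3.428×10^-4 K/W
R_brass pipe wall = ln(33/24)/(2π×107×18.6) = 2.547×10^-5 K/W
R_polyurethane foam = ln(73/33)/(2π×0.0308×18.6) = 0.2206 K/W
R_extruded polystyrene = ln(123/73)/(2π×0.0342×18.6) = 0.1305 K/W
R_total = 0.3515 K/W
Q = ΔT/R_total = 14/0.3515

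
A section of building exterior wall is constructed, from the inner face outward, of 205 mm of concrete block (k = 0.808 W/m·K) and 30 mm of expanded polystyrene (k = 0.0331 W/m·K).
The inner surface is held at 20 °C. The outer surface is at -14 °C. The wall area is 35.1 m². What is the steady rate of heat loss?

Treating each layer as a thermal resistance in series:
R_concrete block = L/(kA) = 0.205/(0.808×35.1) = 0.007228 K/W
R_expanded polystyrene = L/(kA) = 0.03/(0.0331×35.1) = 0.02582 K/W
R_total = 0.03305 K/W
Q = ΔT / R_total = 34 / 0.03305

Q ≈ 1030 W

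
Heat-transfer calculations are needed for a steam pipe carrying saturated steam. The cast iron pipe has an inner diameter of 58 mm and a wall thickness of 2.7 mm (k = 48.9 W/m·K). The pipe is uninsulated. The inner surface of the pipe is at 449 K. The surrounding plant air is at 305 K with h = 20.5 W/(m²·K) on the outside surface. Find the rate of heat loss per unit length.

q′ ≈ 587 W/m

Treating each annulus and film as a series resistance:
R_cast iron pipe wall = ln(31.7/29)/(2π×48.9×1) = 2.897×10^-4 K/W
R_outer film = 1/(h_o·2πr_oL) = 1/(20.5×2π×0.0317×1) = 0.2449 K/W
R_total = 0.2452 K/W
Q = ΔT/R_total = 144/0.2452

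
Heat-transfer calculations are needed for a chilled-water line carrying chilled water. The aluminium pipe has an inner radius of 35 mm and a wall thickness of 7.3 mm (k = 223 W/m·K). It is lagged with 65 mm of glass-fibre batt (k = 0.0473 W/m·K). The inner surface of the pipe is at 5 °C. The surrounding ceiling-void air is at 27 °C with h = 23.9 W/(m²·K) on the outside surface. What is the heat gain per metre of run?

For a radial system each layer contributes R = ln(r_out/r_in)/(2πkL); films add R = 1/(hA).
R_aluminium pipe wall = ln(42.3/35)/(2π×223×1) = 1.352×10^-4 K/W
R_glass-fibre batt = ln(107.3/42.3)/(2π×0.0473×1) = 3.132 K/W
R_outer film = 1/(h_o·2πr_oL) = 1/(23.9×2π×0.1073×1) = 0.06206 K/W
R_total = 3.194 K/W
Q = ΔT/R_total = 22/3.194

q′ ≈ 6.89 W/m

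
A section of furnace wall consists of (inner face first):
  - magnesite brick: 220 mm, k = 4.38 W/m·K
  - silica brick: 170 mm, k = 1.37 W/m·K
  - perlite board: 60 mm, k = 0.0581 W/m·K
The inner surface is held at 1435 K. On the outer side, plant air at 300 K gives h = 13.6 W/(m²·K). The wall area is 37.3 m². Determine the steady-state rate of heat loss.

Q ≈ 33100 W

Series thermal resistances:
R_magnesite brick = L/(kA) = 0.22/(4.38×37.3) = 0.001347 K/W
R_silica brick = L/(kA) = 0.17/(1.37×37.3) = 0.003327 K/W
R_perlite board = L/(kA) = 0.06/(0.0581×37.3) = 0.02769 K/W
R_outer film = 1/(h_o·A) = 1/(13.6×37.3) = 0.001971 K/W
R_total = 0.03433 K/W
Q = ΔT / R_total = 1135 / 0.03433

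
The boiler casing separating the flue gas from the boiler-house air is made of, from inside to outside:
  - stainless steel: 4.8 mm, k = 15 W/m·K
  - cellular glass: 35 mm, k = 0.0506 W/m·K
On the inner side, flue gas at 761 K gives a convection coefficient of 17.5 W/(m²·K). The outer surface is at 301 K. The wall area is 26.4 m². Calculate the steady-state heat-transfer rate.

Series thermal resistances:
R_inner film = 1/(h_i·A) = 1/(17.5×26.4) = 0.002165 K/W
R_stainless steel = L/(kA) = 0.0048/(15×26.4) = 1.212×10^-5 K/W
R_cellular glass = L/(kA) = 0.035/(0.0506×26.4) = 0.0262 K/W
R_total = 0.02838 K/W
Q = ΔT / R_total = 460 / 0.02838

Q ≈ 16200 W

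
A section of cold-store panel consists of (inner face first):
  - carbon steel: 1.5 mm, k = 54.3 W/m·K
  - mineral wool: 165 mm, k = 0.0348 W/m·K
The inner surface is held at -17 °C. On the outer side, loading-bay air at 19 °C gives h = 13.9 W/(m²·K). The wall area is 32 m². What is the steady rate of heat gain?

Q ≈ 239 W

Model the wall as resistances in series:
R_carbon steel = L/(kA) = 0.0015/(54.3×32) = 8.633×10^-7 K/W
R_mineral wool = L/(kA) = 0.165/(0.0348×32) = 0.1482 K/W
R_outer film = 1/(h_o·A) = 1/(13.9×32) = 0.002248 K/W
R_total = 0.1504 K/W
Q = ΔT / R_total = 36 / 0.1504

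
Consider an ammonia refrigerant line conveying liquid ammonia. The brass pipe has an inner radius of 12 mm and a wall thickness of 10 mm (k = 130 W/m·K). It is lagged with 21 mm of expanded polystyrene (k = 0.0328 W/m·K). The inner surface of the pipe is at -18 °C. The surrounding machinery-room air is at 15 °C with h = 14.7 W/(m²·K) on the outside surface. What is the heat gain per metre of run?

q′ ≈ 9.42 W/m

For a radial system each layer contributes R = ln(r_out/r_in)/(2πkL); films add R = 1/(hA).
R_brass pipe wall = ln(22/12)/(2π×130×1) = 7.421×10^-4 K/W
R_expanded polystyrene = ln(43/22)/(2π×0.0328×1) = 3.252 K/W
R_outer film = 1/(h_o·2πr_oL) = 1/(14.7×2π×0.043×1) = 0.2518 K/W
R_total = 3.504 K/W
Q = ΔT/R_total = 33/3.504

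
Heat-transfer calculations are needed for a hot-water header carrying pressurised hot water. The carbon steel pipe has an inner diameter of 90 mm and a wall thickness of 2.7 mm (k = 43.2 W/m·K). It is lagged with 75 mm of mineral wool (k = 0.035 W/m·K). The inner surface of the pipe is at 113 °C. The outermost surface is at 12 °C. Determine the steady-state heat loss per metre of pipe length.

Cylindrical conduction, so R = ln(r₂/r₁)/(2πkL) per layer, in series:
R_carbon steel pipe wall = ln(47.7/45)/(2π×43.2×1) = 2.147×10^-4 K/W
R_mineral wool = ln(122.7/47.7)/(2π×0.035×1) = 4.296 K/W
R_total = 4.297 K/W
Q = ΔT/R_total = 101/4.297

q′ ≈ 23.5 W/m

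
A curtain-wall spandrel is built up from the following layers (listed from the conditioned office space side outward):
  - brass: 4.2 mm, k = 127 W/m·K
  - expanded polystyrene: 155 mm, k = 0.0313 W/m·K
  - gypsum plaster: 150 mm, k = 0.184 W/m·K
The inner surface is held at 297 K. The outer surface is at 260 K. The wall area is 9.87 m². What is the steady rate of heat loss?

Using the resistance-network approach (series):
R_brass = L/(kA) = 0.0042/(127×9.87) = 3.351×10^-6 K/W
R_expanded polystyrene = L/(kA) = 0.155/(0.0313×9.87) = 0.5017 K/W
R_gypsum plaster = L/(kA) = 0.15/(0.184×9.87) = 0.0826 K/W
R_total = 0.5843 K/W
Q = ΔT / R_total = 37 / 0.5843

Q ≈ 63.3 W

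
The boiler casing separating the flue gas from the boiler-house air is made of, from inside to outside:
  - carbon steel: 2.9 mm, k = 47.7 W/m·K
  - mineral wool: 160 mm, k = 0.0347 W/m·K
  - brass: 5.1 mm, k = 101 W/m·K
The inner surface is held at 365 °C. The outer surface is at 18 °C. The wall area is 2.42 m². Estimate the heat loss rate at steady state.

Model the wall as resistances in series:
R_carbon steel = L/(kA) = 0.0029/(47.7×2.42) = 2.512×10^-5 K/W
R_mineral wool = L/(kA) = 0.16/(0.0347×2.42) = 1.905 K/W
R_brass = L/(kA) = 0.0051/(101×2.42) = 2.087×10^-5 K/W
R_total = 1.905 K/W
Q = ΔT / R_total = 347 / 1.905

Q ≈ 182 W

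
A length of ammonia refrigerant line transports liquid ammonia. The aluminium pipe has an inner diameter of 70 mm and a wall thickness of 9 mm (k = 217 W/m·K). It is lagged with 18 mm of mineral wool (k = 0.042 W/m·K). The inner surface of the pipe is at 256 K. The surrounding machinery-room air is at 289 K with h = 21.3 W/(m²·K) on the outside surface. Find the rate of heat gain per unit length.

Cylindrical conduction, so R = ln(r₂/r₁)/(2πkL) per layer, in series:
R_aluminium pipe wall = ln(44/35)/(2π×217×1) = 1.678×10^-4 K/W
R_mineral wool = ln(62/44)/(2π×0.042×1) = 1.3 K/W
R_outer film = 1/(h_o·2πr_oL) = 1/(21.3×2π×0.062×1) = 0.1205 K/W
R_total = 1.42 K/W
Q = ΔT/R_total = 33/1.42

q′ ≈ 23.2 W/m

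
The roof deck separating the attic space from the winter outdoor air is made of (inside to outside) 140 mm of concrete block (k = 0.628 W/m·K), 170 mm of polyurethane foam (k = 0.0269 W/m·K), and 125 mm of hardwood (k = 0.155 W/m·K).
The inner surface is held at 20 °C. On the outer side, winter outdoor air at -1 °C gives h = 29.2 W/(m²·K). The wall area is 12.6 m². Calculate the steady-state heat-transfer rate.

Using the resistance-network approach (series):
R_concrete block = L/(kA) = 0.14/(0.628×12.6) = 0.01769 K/W
R_polyurethane foam = L/(kA) = 0.17/(0.0269×12.6) = 0.5016 K/W
R_hardwood = L/(kA) = 0.125/(0.155×12.6) = 0.064 K/W
R_outer film = 1/(h_o·A) = 1/(29.2×12.6) = 0.002718 K/W
R_total = 0.586 K/W
Q = ΔT / R_total = 21 / 0.586

Q ≈ 35.8 W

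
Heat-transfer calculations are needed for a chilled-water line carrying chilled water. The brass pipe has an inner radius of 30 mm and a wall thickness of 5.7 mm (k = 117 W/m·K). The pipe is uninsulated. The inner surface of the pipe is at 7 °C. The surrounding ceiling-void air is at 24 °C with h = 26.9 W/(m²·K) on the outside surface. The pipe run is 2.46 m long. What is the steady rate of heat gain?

Q ≈ 252 W

For a radial system each layer contributes R = ln(r_out/r_in)/(2πkL); films add R = 1/(hA).
R_brass pipe wall = ln(35.7/30)/(2π×117×2.46) = 9.619×10^-5 K/W
R_outer film = 1/(h_o·2πr_oL) = 1/(26.9×2π×0.0357×2.46) = 0.06737 K/W
R_total = 0.06747 K/W
Q = ΔT/R_total = 17/0.06747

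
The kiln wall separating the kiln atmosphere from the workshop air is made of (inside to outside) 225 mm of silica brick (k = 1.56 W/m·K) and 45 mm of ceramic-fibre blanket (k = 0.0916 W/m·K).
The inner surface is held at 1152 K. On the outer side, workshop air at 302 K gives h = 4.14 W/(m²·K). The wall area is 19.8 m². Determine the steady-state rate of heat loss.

Q ≈ 19200 W

Model the wall as resistances in series:
R_silica brick = L/(kA) = 0.225/(1.56×19.8) = 0.007284 K/W
R_ceramic-fibre blanket = L/(kA) = 0.045/(0.0916×19.8) = 0.02481 K/W
R_outer film = 1/(h_o·A) = 1/(4.14×19.8) = 0.0122 K/W
R_total = 0.0443 K/W
Q = ΔT / R_total = 850 / 0.0443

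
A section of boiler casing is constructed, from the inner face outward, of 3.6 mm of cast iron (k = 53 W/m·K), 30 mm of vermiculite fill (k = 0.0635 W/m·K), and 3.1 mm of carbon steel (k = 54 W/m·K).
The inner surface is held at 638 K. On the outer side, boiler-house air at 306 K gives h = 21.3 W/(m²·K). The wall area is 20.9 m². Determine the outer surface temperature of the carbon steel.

T ≈ 336 K

Model the wall as resistances in series:
R_cast iron = L/(kA) = 0.0036/(53×20.9) = 3.25×10^-6 K/W
R_vermiculite fill = L/(kA) = 0.03/(0.0635×20.9) = 0.0226 K/W
R_carbon steel = L/(kA) = 0.0031/(54×20.9) = 2.747×10^-6 K/W
R_outer film = 1/(h_o·A) = 1/(21.3×20.9) = 0.002246 K/W
R_total = 0.02486 K/W;  Q = ΔT/R_total = 332/0.02486 = 13360 W
T_interface = T_inner − Q·ΣR(inner→interface) = 638 − 13400×0.02261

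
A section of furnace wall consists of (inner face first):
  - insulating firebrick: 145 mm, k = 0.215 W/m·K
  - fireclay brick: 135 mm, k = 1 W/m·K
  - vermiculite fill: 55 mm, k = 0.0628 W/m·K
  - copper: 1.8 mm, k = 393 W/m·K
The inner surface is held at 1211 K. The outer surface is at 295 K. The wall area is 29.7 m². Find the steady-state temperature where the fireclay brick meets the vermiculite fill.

Series thermal resistances:
R_insulating firebrick = L/(kA) = 0.145/(0.215×29.7) = 0.02271 K/W
R_fireclay brick = L/(kA) = 0.135/(1×29.7) = 0.004545 K/W
R_vermiculite fill = L/(kA) = 0.055/(0.0628×29.7) = 0.02949 K/W
R_copper = L/(kA) = 0.0018/(393×29.7) = 1.542×10^-7 K/W
R_total = 0.05674 K/W;  Q = ΔT/R_total = 916/0.05674 = 16140 W
T_interface = T_inner − Q·ΣR(inner→interface) = 1211 − 16100×0.02725

T ≈ 771 K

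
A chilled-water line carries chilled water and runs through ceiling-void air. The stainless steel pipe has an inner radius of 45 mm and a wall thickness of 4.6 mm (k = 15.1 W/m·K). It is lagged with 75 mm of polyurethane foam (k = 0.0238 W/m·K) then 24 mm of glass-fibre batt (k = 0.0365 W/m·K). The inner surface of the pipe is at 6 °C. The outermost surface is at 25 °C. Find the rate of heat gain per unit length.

Cylindrical conduction, so R = ln(r₂/r₁)/(2πkL) per layer, in series:
R_stainless steel pipe wall = ln(49.6/45)/(2π×15.1×1) = 0.001026 K/W
R_polyurethane foam = ln(124.6/49.6)/(2π×0.0238×1) = 6.16 K/W
R_glass-fibre batt = ln(148.6/124.6)/(2π×0.0365×1) = 0.7681 K/W
R_total = 6.929 K/W
Q = ΔT/R_total = 19/6.929

q′ ≈ 2.74 W/m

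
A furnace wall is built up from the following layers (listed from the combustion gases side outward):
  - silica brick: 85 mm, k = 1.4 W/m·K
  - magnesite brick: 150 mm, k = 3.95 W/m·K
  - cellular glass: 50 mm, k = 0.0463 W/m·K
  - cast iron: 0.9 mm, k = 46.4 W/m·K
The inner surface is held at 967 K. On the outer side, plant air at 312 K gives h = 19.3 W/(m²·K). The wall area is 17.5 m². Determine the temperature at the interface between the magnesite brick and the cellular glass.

T ≈ 914 K

Series thermal resistances:
R_silica brick = L/(kA) = 0.085/(1.4×17.5) = 0.003469 K/W
R_magnesite brick = L/(kA) = 0.15/(3.95×17.5) = 0.00217 K/W
R_cellular glass = L/(kA) = 0.05/(0.0463×17.5) = 0.06171 K/W
R_cast iron = L/(kA) = 0.0009/(46.4×17.5) = 1.108×10^-6 K/W
R_outer film = 1/(h_o·A) = 1/(19.3×17.5) = 0.002961 K/W
R_total = 0.07031 K/W;  Q = ΔT/R_total = 655/0.07031 = 9316 W
T_interface = T_inner − Q·ΣR(inner→interface) = 967 − 9320×0.005639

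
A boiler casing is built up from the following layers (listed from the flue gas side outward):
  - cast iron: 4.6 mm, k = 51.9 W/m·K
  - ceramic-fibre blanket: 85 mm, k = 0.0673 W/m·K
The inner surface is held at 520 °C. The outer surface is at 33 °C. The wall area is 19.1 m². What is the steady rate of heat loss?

Using the resistance-network approach (series):
R_cast iron = L/(kA) = 0.0046/(51.9×19.1) = 4.64×10^-6 K/W
R_ceramic-fibre blanket = L/(kA) = 0.085/(0.0673×19.1) = 0.06613 K/W
R_total = 0.06613 K/W
Q = ΔT / R_total = 487 / 0.06613

Q ≈ 7360 W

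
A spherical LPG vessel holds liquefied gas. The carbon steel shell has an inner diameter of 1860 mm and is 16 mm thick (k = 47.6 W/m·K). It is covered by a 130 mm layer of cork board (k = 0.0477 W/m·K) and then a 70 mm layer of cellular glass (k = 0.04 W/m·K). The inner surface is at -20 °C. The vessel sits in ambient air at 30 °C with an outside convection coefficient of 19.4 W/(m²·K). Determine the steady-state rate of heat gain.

Q ≈ 152 W

For a spherical shell R = (1/r₁ − 1/r₂)/(4πk); film R = 1/(h·4πr²). In series:
R_carbon steel shell = (1/0.93 − 1/0.946)/(4π×47.6) = 3.04×10^-5 K/W
R_cork board = (1/0.946 − 1/1.076)/(4π×0.0477) = 0.2131 K/W
R_cellular glass = (1/1.076 − 1/1.146)/(4π×0.04) = 0.1129 K/W
R_outer film = 1/(h·4πr_o²) = 1/(19.4×4π×1.146²) = 0.003123 K/W
R_total = 0.3292 K/W
Q = ΔT/R_total = 50/0.3292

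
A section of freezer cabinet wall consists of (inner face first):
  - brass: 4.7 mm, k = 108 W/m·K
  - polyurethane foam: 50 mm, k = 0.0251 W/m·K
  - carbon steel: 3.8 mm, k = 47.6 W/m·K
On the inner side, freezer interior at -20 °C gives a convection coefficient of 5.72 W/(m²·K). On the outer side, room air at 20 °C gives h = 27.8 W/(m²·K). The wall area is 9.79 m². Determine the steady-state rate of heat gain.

Q ≈ 178 W

Using the resistance-network approach (series):
R_inner film = 1/(h_i·A) = 1/(5.72×9.79) = 0.01786 K/W
R_brass = L/(kA) = 0.0047/(108×9.79) = 4.445×10^-6 K/W
R_polyurethane foam = L/(kA) = 0.05/(0.0251×9.79) = 0.2035 K/W
R_carbon steel = L/(kA) = 0.0038/(47.6×9.79) = 8.154×10^-6 K/W
R_outer film = 1/(h_o·A) = 1/(27.8×9.79) = 0.003674 K/W
R_total = 0.225 K/W
Q = ΔT / R_total = 40 / 0.225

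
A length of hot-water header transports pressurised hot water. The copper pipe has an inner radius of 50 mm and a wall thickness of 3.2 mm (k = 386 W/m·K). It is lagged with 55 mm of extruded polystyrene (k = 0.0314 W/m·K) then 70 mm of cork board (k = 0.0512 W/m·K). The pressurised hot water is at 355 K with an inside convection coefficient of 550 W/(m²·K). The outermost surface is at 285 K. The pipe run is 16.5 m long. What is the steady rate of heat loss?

Per-layer cylindrical resistances, series-summed:
R_inner film = 1/(h_i·2πr₁L) = 1/(550×2π×0.05×16.5) = 3.508×10^-4 K/W
R_copper pipe wall = ln(53.2/50)/(2π×386×16.5) = 1.55×10^-6 K/W
R_extruded polystyrene = ln(108.2/53.2)/(2π×0.0314×16.5) = 0.2181 K/W
R_cork board = ln(178.2/108.2)/(2π×0.0512×16.5) = 0.09399 K/W
R_total = 0.3124 K/W
Q = ΔT/R_total = 70/0.3124

Q ≈ 224 W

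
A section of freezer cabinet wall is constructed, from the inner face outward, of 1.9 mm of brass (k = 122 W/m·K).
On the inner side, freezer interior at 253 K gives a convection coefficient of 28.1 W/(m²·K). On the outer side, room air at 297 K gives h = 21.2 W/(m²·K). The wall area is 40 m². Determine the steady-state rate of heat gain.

Thermal resistances in series:
R_inner film = 1/(h_i·A) = 1/(28.1×40) = 8.897×10^-4 K/W
R_brass = L/(kA) = 0.0019/(122×40) = 3.893×10^-7 K/W
R_outer film = 1/(h_o·A) = 1/(21.2×40) = 0.001179 K/W
R_total = 0.002069 K/W
Q = ΔT / R_total = 44 / 0.002069

Q ≈ 21300 W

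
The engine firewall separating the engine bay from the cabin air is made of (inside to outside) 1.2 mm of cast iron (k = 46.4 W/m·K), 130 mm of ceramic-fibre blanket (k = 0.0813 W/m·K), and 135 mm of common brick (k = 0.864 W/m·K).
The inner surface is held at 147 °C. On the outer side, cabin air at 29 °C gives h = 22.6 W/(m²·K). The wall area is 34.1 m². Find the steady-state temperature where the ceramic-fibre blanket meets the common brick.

Using the resistance-network approach (series):
R_cast iron = L/(kA) = 0.0012/(46.4×34.1) = 7.584×10^-7 K/W
R_ceramic-fibre blanket = L/(kA) = 0.13/(0.0813×34.1) = 0.04689 K/W
R_common brick = L/(kA) = 0.135/(0.864×34.1) = 0.004582 K/W
R_outer film = 1/(h_o·A) = 1/(22.6×34.1) = 0.001298 K/W
R_total = 0.05277 K/W;  Q = ΔT/R_total = 118/0.05277 = 2236 W
T_interface = T_inner − Q·ΣR(inner→interface) = 147 − 2240×0.04689

T ≈ 42.1 °C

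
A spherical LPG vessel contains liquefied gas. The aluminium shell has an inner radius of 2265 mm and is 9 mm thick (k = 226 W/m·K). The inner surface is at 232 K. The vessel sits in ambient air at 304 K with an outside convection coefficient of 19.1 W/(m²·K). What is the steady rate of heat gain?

Q ≈ 89300 W

Radial (spherical) resistances in series:
R_aluminium shell = (1/2.265 − 1/2.274)/(4π×226) = 6.153×10^-7 K/W
R_outer film = 1/(h·4πr_o²) = 1/(19.1×4π×2.274²) = 8.057×10^-4 K/W
R_total = 8.063×10^-4 K/W
Q = ΔT/R_total = 72/8.063×10^-4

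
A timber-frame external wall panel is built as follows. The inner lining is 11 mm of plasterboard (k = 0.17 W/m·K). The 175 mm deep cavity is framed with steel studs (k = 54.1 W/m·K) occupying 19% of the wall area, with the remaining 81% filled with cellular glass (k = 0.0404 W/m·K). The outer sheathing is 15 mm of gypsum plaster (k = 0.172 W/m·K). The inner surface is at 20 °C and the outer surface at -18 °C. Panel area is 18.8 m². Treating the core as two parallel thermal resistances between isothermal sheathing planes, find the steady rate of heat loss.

Q ≈ 4230 W

Sheathing layers in series; stud and cavity paths in parallel between them.
R_inner = 0.011/(0.17×18.8) = 0.003442 K/W
R_stud  = 0.175/(54.1×0.19×18.8) = 9.056×10^-4 K/W
R_cav   = 0.175/(0.0404×0.81×18.8) = 0.2845 K/W
1/R_core = 1/R_stud + 1/R_cav → R_core = 9.027×10^-4 K/W
R_outer = 0.015/(0.172×18.8) = 0.004639 K/W
R_total = 0.008983 K/W
Q = ΔT/R_total = 38/0.008983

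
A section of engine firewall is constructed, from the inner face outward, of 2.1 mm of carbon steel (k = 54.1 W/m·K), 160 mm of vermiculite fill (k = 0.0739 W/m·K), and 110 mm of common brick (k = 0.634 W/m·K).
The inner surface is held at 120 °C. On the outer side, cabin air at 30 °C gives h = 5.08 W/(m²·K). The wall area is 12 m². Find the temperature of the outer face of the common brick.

Thermal resistances in series:
R_carbon steel = L/(kA) = 0.0021/(54.1×12) = 3.235×10^-6 K/W
R_vermiculite fill = L/(kA) = 0.16/(0.0739×12) = 0.1804 K/W
R_common brick = L/(kA) = 0.11/(0.634×12) = 0.01446 K/W
R_outer film = 1/(h_o·A) = 1/(5.08×12) = 0.0164 K/W
R_total = 0.2113 K/W;  Q = ΔT/R_total = 90/0.2113 = 426 W
T_interface = T_inner − Q·ΣR(inner→interface) = 120 − 426×0.1949

T ≈ 37 °C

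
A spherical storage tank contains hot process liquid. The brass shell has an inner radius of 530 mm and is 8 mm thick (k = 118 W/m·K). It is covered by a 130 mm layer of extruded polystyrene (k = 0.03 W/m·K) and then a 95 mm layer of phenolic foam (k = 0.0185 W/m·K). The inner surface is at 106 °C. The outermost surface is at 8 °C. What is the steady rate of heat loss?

Radial (spherical) resistances in series:
R_brass shell = (1/0.53 − 1/0.538)/(4π×118) = 1.892×10^-5 K/W
R_extruded polystyrene = (1/0.538 − 1/0.668)/(4π×0.03) = 0.9595 K/W
R_phenolic foam = (1/0.668 − 1/0.763)/(4π×0.0185) = 0.8018 K/W
R_total = 1.761 K/W
Q = ΔT/R_total = 98/1.761

Q ≈ 55.6 W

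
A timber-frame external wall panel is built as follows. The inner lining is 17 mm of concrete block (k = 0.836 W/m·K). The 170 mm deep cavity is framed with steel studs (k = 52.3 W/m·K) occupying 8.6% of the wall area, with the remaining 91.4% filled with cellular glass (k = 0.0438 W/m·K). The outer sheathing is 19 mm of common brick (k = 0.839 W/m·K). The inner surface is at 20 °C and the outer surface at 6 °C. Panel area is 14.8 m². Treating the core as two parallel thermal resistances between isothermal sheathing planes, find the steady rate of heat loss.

Sheathing layers in series; stud and cavity paths in parallel between them.
R_inner = 0.017/(0.836×14.8) = 0.001374 K/W
R_stud  = 0.17/(52.3×0.086×14.8) = 0.002554 K/W
R_cav   = 0.17/(0.0438×0.914×14.8) = 0.2869 K/W
1/R_core = 1/R_stud + 1/R_cav → R_core = 0.002531 K/W
R_outer = 0.019/(0.839×14.8) = 0.00153 K/W
R_total = 0.005435 K/W
Q = ΔT/R_total = 14/0.005435

Q ≈ 2580 W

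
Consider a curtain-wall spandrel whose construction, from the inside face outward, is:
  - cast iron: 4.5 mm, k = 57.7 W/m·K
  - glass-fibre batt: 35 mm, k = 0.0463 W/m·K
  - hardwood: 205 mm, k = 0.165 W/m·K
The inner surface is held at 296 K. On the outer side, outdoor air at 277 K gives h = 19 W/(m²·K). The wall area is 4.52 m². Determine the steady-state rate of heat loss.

Series thermal resistances:
R_cast iron = L/(kA) = 0.0045/(57.7×4.52) = 1.725×10^-5 K/W
R_glass-fibre batt = L/(kA) = 0.035/(0.0463×4.52) = 0.1672 K/W
R_hardwood = L/(kA) = 0.205/(0.165×4.52) = 0.2749 K/W
R_outer film = 1/(h_o·A) = 1/(19×4.52) = 0.01164 K/W
R_total = 0.4538 K/W
Q = ΔT / R_total = 19 / 0.4538

Q ≈ 41.9 W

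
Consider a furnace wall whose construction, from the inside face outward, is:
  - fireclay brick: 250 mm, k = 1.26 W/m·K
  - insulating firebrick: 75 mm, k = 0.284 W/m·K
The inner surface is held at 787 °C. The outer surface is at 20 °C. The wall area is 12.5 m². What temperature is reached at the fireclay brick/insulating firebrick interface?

T ≈ 458 °C

Model the wall as resistances in series:
R_fireclay brick = L/(kA) = 0.25/(1.26×12.5) = 0.01587 K/W
R_insulating firebrick = L/(kA) = 0.075/(0.284×12.5) = 0.02113 K/W
R_total = 0.037 K/W;  Q = ΔT/R_total = 767/0.037 = 20730 W
T_interface = T_inner − Q·ΣR(inner→interface) = 787 − 20700×0.01587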